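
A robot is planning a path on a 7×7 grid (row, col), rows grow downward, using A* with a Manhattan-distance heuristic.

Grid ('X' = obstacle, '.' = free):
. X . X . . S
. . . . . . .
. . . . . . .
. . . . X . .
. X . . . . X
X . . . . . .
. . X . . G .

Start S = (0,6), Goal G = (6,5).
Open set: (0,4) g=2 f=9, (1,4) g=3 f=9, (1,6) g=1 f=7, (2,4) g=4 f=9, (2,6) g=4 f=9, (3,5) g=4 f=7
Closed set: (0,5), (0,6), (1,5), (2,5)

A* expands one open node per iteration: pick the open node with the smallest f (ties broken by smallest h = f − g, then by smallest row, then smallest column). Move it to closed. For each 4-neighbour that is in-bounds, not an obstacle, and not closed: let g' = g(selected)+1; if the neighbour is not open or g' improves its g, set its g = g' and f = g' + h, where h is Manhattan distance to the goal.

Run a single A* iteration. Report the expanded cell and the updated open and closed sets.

step 1: expand (3,5) (f=7, h=3) → closed; open now [(0,4) g=2 f=9, (1,4) g=3 f=9, (1,6) g=1 f=7, (2,4) g=4 f=9, (2,6) g=4 f=9, (3,6) g=5 f=9, (4,5) g=5 f=7]

expanded=(3,5); open=[(0,4) g=2 f=9, (1,4) g=3 f=9, (1,6) g=1 f=7, (2,4) g=4 f=9, (2,6) g=4 f=9, (3,6) g=5 f=9, (4,5) g=5 f=7]; closed=[(0,5), (0,6), (1,5), (2,5), (3,5)]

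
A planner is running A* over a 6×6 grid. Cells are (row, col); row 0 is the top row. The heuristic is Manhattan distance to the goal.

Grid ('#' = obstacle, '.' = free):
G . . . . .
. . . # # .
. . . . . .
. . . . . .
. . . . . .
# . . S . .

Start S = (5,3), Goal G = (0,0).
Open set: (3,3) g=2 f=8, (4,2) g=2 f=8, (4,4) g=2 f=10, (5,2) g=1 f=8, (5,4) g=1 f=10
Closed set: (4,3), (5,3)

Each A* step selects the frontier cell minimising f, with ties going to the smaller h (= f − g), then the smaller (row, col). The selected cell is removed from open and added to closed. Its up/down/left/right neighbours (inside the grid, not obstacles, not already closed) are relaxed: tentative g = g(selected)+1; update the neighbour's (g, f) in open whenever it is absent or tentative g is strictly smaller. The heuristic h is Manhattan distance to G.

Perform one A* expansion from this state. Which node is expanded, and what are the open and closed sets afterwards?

step 1: expand (3,3) (f=8, h=6) → closed; open now [(2,3) g=3 f=8, (3,2) g=3 f=8, (3,4) g=3 f=10, (4,2) g=2 f=8, (4,4) g=2 f=10, (5,2) g=1 f=8, (5,4) g=1 f=10]

expanded=(3,3); open=[(2,3) g=3 f=8, (3,2) g=3 f=8, (3,4) g=3 f=10, (4,2) g=2 f=8, (4,4) g=2 f=10, (5,2) g=1 f=8, (5,4) g=1 f=10]; closed=[(3,3), (4,3), (5,3)]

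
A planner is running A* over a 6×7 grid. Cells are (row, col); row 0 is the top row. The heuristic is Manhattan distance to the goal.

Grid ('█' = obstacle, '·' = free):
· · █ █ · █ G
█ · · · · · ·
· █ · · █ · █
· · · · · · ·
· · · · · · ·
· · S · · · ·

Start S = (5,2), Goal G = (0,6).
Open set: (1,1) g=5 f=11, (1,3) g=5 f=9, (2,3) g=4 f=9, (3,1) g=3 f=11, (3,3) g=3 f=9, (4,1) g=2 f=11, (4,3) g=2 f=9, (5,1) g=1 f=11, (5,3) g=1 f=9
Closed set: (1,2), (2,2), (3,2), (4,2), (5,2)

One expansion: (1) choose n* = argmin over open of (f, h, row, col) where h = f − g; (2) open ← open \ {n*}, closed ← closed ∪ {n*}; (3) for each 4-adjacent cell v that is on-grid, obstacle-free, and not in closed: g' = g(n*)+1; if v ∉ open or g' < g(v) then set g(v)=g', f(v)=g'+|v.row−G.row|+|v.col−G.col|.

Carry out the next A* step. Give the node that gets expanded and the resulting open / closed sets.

expanded=(1,3); open=[(1,1) g=5 f=11, (1,4) g=6 f=9, (2,3) g=4 f=9, (3,1) g=3 f=11, (3,3) g=3 f=9, (4,1) g=2 f=11, (4,3) g=2 f=9, (5,1) g=1 f=11, (5,3) g=1 f=9]; closed=[(1,2), (1,3), (2,2), (3,2), (4,2), (5,2)]

step 1: expand (1,3) (f=9, h=4) → closed; open now [(1,1) g=5 f=11, (1,4) g=6 f=9, (2,3) g=4 f=9, (3,1) g=3 f=11, (3,3) g=3 f=9, (4,1) g=2 f=11, (4,3) g=2 f=9, (5,1) g=1 f=11, (5,3) g=1 f=9]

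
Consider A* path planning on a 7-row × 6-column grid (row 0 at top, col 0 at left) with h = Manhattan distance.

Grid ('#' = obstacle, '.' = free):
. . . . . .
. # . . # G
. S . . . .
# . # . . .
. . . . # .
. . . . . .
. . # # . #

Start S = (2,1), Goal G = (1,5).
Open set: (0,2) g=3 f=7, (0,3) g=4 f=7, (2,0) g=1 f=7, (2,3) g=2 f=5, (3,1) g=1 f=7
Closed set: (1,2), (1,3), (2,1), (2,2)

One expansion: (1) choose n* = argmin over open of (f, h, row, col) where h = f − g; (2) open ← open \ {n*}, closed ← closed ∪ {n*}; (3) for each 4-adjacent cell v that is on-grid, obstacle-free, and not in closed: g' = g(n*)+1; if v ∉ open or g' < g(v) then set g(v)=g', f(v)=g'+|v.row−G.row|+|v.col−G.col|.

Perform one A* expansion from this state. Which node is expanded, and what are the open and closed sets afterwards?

expanded=(2,3); open=[(0,2) g=3 f=7, (0,3) g=4 f=7, (2,0) g=1 f=7, (2,4) g=3 f=5, (3,1) g=1 f=7, (3,3) g=3 f=7]; closed=[(1,2), (1,3), (2,1), (2,2), (2,3)]

step 1: expand (2,3) (f=5, h=3) → closed; open now [(0,2) g=3 f=7, (0,3) g=4 f=7, (2,0) g=1 f=7, (2,4) g=3 f=5, (3,1) g=1 f=7, (3,3) g=3 f=7]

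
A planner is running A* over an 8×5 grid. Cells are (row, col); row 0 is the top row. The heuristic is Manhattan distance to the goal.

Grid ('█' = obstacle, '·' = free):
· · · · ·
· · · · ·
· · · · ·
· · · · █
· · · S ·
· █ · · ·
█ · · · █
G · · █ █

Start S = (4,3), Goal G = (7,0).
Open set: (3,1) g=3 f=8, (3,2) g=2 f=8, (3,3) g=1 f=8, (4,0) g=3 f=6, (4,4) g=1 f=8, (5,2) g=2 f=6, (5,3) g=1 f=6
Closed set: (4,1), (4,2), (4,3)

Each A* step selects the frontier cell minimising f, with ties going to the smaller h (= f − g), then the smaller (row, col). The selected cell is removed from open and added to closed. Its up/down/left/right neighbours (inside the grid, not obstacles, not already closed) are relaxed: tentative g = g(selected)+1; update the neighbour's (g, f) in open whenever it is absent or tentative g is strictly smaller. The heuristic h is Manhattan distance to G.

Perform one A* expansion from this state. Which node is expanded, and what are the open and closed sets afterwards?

expanded=(4,0); open=[(3,0) g=4 f=8, (3,1) g=3 f=8, (3,2) g=2 f=8, (3,3) g=1 f=8, (4,4) g=1 f=8, (5,0) g=4 f=6, (5,2) g=2 f=6, (5,3) g=1 f=6]; closed=[(4,0), (4,1), (4,2), (4,3)]

step 1: expand (4,0) (f=6, h=3) → closed; open now [(3,0) g=4 f=8, (3,1) g=3 f=8, (3,2) g=2 f=8, (3,3) g=1 f=8, (4,4) g=1 f=8, (5,0) g=4 f=6, (5,2) g=2 f=6, (5,3) g=1 f=6]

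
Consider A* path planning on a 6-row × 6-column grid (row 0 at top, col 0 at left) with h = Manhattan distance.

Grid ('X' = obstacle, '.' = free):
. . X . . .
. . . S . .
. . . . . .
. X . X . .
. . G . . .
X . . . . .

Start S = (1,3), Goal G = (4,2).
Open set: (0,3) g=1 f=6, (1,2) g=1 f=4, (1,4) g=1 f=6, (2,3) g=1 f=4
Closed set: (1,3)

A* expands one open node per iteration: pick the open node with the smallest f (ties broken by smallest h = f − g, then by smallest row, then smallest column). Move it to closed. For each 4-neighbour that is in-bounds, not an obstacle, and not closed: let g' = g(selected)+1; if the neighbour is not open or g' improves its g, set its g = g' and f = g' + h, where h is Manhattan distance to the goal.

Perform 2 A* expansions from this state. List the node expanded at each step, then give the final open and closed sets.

order=[(1,2) → (2,2)]; open=[(0,3) g=1 f=6, (1,1) g=2 f=6, (1,4) g=1 f=6, (2,1) g=3 f=6, (2,3) g=1 f=4, (3,2) g=3 f=4]; closed=[(1,2), (1,3), (2,2)]

step 1: expand (1,2) (f=4, h=3) → closed; open now [(0,3) g=1 f=6, (1,1) g=2 f=6, (1,4) g=1 f=6, (2,2) g=2 f=4, (2,3) g=1 f=4]
step 2: expand (2,2) (f=4, h=2) → closed; open now [(0,3) g=1 f=6, (1,1) g=2 f=6, (1,4) g=1 f=6, (2,1) g=3 f=6, (2,3) g=1 f=4, (3,2) g=3 f=4]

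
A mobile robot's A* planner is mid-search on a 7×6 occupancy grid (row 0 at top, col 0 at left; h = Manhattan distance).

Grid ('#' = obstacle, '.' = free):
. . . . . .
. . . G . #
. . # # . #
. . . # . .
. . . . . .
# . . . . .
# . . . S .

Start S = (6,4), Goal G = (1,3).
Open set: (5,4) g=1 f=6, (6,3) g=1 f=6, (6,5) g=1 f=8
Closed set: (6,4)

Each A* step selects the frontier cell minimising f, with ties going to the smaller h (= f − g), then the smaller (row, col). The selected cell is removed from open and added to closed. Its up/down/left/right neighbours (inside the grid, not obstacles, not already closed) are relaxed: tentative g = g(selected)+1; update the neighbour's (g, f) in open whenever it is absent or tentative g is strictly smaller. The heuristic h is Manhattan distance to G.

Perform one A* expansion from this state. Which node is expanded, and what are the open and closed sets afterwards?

step 1: expand (5,4) (f=6, h=5) → closed; open now [(4,4) g=2 f=6, (5,3) g=2 f=6, (5,5) g=2 f=8, (6,3) g=1 f=6, (6,5) g=1 f=8]

expanded=(5,4); open=[(4,4) g=2 f=6, (5,3) g=2 f=6, (5,5) g=2 f=8, (6,3) g=1 f=6, (6,5) g=1 f=8]; closed=[(5,4), (6,4)]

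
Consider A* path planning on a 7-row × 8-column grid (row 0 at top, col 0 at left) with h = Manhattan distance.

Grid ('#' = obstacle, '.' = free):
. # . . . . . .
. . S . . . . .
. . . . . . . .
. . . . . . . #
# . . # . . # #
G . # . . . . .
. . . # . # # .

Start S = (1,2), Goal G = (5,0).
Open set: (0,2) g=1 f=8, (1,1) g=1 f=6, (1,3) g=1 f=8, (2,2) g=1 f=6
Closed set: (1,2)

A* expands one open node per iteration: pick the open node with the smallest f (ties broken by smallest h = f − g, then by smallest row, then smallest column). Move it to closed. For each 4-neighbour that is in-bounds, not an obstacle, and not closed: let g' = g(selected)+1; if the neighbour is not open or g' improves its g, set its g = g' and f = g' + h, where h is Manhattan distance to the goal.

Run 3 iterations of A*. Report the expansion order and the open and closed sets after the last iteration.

order=[(1,1) → (1,0) → (2,0)]; open=[(0,0) g=3 f=8, (0,2) g=1 f=8, (1,3) g=1 f=8, (2,1) g=2 f=6, (2,2) g=1 f=6, (3,0) g=4 f=6]; closed=[(1,0), (1,1), (1,2), (2,0)]

step 1: expand (1,1) (f=6, h=5) → closed; open now [(0,2) g=1 f=8, (1,0) g=2 f=6, (1,3) g=1 f=8, (2,1) g=2 f=6, (2,2) g=1 f=6]
step 2: expand (1,0) (f=6, h=4) → closed; open now [(0,0) g=3 f=8, (0,2) g=1 f=8, (1,3) g=1 f=8, (2,0) g=3 f=6, (2,1) g=2 f=6, (2,2) g=1 f=6]
step 3: expand (2,0) (f=6, h=3) → closed; open now [(0,0) g=3 f=8, (0,2) g=1 f=8, (1,3) g=1 f=8, (2,1) g=2 f=6, (2,2) g=1 f=6, (3,0) g=4 f=6]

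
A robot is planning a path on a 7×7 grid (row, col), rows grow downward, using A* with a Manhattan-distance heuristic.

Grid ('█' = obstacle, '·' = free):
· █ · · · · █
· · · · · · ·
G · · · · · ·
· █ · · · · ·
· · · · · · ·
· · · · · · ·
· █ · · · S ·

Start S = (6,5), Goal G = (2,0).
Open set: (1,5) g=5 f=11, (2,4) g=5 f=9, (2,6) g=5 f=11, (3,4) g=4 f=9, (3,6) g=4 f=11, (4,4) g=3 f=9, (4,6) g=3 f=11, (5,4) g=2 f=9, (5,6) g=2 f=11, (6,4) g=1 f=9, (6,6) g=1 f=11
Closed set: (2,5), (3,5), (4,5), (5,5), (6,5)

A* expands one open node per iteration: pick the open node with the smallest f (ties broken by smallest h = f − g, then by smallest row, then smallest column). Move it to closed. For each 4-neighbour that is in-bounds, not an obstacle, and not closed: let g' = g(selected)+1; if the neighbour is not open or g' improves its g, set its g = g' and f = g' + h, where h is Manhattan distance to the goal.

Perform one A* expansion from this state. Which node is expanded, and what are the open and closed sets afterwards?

step 1: expand (2,4) (f=9, h=4) → closed; open now [(1,4) g=6 f=11, (1,5) g=5 f=11, (2,3) g=6 f=9, (2,6) g=5 f=11, (3,4) g=4 f=9, (3,6) g=4 f=11, (4,4) g=3 f=9, (4,6) g=3 f=11, (5,4) g=2 f=9, (5,6) g=2 f=11, (6,4) g=1 f=9, (6,6) g=1 f=11]

expanded=(2,4); open=[(1,4) g=6 f=11, (1,5) g=5 f=11, (2,3) g=6 f=9, (2,6) g=5 f=11, (3,4) g=4 f=9, (3,6) g=4 f=11, (4,4) g=3 f=9, (4,6) g=3 f=11, (5,4) g=2 f=9, (5,6) g=2 f=11, (6,4) g=1 f=9, (6,6) g=1 f=11]; closed=[(2,4), (2,5), (3,5), (4,5), (5,5), (6,5)]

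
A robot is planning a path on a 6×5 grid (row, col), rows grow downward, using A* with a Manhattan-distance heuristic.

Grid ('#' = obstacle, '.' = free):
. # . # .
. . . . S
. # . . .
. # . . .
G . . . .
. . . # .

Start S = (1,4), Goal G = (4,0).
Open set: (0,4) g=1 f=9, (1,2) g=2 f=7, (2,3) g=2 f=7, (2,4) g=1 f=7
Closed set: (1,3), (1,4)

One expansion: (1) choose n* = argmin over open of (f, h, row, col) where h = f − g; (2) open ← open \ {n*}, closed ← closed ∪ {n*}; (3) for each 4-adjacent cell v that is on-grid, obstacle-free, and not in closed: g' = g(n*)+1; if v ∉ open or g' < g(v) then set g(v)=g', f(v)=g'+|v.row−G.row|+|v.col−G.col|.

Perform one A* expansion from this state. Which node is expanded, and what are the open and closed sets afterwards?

expanded=(1,2); open=[(0,2) g=3 f=9, (0,4) g=1 f=9, (1,1) g=3 f=7, (2,2) g=3 f=7, (2,3) g=2 f=7, (2,4) g=1 f=7]; closed=[(1,2), (1,3), (1,4)]

step 1: expand (1,2) (f=7, h=5) → closed; open now [(0,2) g=3 f=9, (0,4) g=1 f=9, (1,1) g=3 f=7, (2,2) g=3 f=7, (2,3) g=2 f=7, (2,4) g=1 f=7]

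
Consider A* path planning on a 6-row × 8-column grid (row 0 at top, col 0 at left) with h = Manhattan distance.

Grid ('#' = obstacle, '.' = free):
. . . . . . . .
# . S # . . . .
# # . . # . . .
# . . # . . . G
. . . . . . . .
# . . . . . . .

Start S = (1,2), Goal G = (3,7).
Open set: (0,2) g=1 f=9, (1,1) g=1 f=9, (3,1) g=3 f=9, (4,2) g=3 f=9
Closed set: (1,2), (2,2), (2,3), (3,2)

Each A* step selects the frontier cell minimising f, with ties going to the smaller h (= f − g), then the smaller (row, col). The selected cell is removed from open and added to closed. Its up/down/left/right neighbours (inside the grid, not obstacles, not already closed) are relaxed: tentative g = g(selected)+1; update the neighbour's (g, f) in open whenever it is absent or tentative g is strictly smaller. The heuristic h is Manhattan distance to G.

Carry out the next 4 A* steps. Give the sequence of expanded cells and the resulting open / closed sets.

step 1: expand (3,1) (f=9, h=6) → closed; open now [(0,2) g=1 f=9, (1,1) g=1 f=9, (4,1) g=4 f=11, (4,2) g=3 f=9]
step 2: expand (4,2) (f=9, h=6) → closed; open now [(0,2) g=1 f=9, (1,1) g=1 f=9, (4,1) g=4 f=11, (4,3) g=4 f=9, (5,2) g=4 f=11]
step 3: expand (4,3) (f=9, h=5) → closed; open now [(0,2) g=1 f=9, (1,1) g=1 f=9, (4,1) g=4 f=11, (4,4) g=5 f=9, (5,2) g=4 f=11, (5,3) g=5 f=11]
step 4: expand (4,4) (f=9, h=4) → closed; open now [(0,2) g=1 f=9, (1,1) g=1 f=9, (3,4) g=6 f=9, (4,1) g=4 f=11, (4,5) g=6 f=9, (5,2) g=4 f=11, (5,3) g=5 f=11, (5,4) g=6 f=11]

order=[(3,1) → (4,2) → (4,3) → (4,4)]; open=[(0,2) g=1 f=9, (1,1) g=1 f=9, (3,4) g=6 f=9, (4,1) g=4 f=11, (4,5) g=6 f=9, (5,2) g=4 f=11, (5,3) g=5 f=11, (5,4) g=6 f=11]; closed=[(1,2), (2,2), (2,3), (3,1), (3,2), (4,2), (4,3), (4,4)]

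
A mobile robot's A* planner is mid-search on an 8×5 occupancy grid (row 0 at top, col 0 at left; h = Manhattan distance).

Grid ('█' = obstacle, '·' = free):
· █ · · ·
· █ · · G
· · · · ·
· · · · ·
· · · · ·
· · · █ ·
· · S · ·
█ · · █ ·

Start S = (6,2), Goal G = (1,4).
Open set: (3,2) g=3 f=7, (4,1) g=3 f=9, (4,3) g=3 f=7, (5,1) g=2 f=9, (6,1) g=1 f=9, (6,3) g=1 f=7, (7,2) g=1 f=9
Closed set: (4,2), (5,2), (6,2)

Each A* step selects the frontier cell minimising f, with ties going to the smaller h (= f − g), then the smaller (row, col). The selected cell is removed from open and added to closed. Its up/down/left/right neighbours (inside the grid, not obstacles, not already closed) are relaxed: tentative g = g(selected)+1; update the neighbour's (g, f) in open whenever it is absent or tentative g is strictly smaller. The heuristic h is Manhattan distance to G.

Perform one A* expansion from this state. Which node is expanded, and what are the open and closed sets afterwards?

step 1: expand (3,2) (f=7, h=4) → closed; open now [(2,2) g=4 f=7, (3,1) g=4 f=9, (3,3) g=4 f=7, (4,1) g=3 f=9, (4,3) g=3 f=7, (5,1) g=2 f=9, (6,1) g=1 f=9, (6,3) g=1 f=7, (7,2) g=1 f=9]

expanded=(3,2); open=[(2,2) g=4 f=7, (3,1) g=4 f=9, (3,3) g=4 f=7, (4,1) g=3 f=9, (4,3) g=3 f=7, (5,1) g=2 f=9, (6,1) g=1 f=9, (6,3) g=1 f=7, (7,2) g=1 f=9]; closed=[(3,2), (4,2), (5,2), (6,2)]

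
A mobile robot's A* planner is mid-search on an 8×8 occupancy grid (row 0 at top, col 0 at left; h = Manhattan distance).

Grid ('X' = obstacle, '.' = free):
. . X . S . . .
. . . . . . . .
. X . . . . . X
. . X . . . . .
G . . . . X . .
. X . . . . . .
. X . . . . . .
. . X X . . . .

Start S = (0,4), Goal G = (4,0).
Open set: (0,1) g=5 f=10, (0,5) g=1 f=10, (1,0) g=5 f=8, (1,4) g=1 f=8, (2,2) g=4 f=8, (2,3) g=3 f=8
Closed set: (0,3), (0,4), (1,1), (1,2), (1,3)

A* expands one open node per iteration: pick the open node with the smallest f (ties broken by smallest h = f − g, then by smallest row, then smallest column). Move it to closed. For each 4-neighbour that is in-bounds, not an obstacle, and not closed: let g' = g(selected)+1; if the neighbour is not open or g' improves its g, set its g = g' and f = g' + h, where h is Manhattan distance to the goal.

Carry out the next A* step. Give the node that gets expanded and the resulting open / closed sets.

expanded=(1,0); open=[(0,0) g=6 f=10, (0,1) g=5 f=10, (0,5) g=1 f=10, (1,4) g=1 f=8, (2,0) g=6 f=8, (2,2) g=4 f=8, (2,3) g=3 f=8]; closed=[(0,3), (0,4), (1,0), (1,1), (1,2), (1,3)]

step 1: expand (1,0) (f=8, h=3) → closed; open now [(0,0) g=6 f=10, (0,1) g=5 f=10, (0,5) g=1 f=10, (1,4) g=1 f=8, (2,0) g=6 f=8, (2,2) g=4 f=8, (2,3) g=3 f=8]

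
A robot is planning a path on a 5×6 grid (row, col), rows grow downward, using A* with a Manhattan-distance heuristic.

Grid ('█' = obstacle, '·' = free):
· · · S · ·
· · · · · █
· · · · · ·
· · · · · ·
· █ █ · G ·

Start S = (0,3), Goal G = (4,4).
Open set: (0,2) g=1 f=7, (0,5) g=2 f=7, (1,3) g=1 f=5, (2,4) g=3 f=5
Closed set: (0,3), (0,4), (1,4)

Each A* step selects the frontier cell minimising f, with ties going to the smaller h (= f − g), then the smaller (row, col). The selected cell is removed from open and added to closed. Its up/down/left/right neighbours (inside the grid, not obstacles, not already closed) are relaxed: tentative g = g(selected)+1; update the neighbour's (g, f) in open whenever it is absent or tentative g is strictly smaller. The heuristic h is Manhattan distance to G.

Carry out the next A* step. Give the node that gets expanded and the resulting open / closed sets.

expanded=(2,4); open=[(0,2) g=1 f=7, (0,5) g=2 f=7, (1,3) g=1 f=5, (2,3) g=4 f=7, (2,5) g=4 f=7, (3,4) g=4 f=5]; closed=[(0,3), (0,4), (1,4), (2,4)]

step 1: expand (2,4) (f=5, h=2) → closed; open now [(0,2) g=1 f=7, (0,5) g=2 f=7, (1,3) g=1 f=5, (2,3) g=4 f=7, (2,5) g=4 f=7, (3,4) g=4 f=5]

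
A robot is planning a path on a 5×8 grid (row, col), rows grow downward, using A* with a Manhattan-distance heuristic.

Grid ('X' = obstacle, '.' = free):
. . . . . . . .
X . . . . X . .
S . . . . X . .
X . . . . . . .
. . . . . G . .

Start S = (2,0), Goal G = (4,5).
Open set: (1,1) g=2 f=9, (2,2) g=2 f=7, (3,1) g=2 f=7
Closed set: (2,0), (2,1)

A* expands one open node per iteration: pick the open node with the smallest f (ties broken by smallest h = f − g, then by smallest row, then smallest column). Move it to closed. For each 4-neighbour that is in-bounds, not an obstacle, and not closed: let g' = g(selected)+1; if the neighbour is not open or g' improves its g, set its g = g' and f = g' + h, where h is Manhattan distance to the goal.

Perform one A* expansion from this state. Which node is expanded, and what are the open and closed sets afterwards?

step 1: expand (2,2) (f=7, h=5) → closed; open now [(1,1) g=2 f=9, (1,2) g=3 f=9, (2,3) g=3 f=7, (3,1) g=2 f=7, (3,2) g=3 f=7]

expanded=(2,2); open=[(1,1) g=2 f=9, (1,2) g=3 f=9, (2,3) g=3 f=7, (3,1) g=2 f=7, (3,2) g=3 f=7]; closed=[(2,0), (2,1), (2,2)]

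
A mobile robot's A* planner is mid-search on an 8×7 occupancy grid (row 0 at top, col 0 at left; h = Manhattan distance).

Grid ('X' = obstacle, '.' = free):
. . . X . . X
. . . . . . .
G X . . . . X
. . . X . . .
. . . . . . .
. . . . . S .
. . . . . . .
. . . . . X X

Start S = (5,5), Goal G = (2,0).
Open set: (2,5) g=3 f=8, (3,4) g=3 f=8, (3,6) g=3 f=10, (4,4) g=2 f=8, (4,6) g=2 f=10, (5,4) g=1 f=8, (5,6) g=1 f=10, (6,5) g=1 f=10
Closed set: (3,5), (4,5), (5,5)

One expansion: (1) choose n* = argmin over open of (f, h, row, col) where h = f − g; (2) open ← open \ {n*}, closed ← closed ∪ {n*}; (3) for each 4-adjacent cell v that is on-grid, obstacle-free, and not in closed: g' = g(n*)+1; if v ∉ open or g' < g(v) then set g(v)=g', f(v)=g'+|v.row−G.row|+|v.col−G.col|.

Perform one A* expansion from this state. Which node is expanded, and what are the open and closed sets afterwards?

expanded=(2,5); open=[(1,5) g=4 f=10, (2,4) g=4 f=8, (3,4) g=3 f=8, (3,6) g=3 f=10, (4,4) g=2 f=8, (4,6) g=2 f=10, (5,4) g=1 f=8, (5,6) g=1 f=10, (6,5) g=1 f=10]; closed=[(2,5), (3,5), (4,5), (5,5)]

step 1: expand (2,5) (f=8, h=5) → closed; open now [(1,5) g=4 f=10, (2,4) g=4 f=8, (3,4) g=3 f=8, (3,6) g=3 f=10, (4,4) g=2 f=8, (4,6) g=2 f=10, (5,4) g=1 f=8, (5,6) g=1 f=10, (6,5) g=1 f=10]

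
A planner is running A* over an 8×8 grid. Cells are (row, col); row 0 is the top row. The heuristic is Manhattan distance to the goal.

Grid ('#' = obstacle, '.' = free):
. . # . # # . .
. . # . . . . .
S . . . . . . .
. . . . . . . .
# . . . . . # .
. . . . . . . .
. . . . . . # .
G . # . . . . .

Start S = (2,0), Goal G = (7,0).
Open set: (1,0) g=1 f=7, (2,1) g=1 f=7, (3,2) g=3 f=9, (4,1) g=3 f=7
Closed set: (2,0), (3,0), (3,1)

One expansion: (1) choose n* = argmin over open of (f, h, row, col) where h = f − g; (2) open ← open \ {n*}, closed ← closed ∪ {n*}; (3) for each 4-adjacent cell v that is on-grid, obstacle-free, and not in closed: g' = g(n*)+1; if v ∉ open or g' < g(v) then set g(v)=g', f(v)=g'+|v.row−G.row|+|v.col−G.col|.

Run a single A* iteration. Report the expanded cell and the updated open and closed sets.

expanded=(4,1); open=[(1,0) g=1 f=7, (2,1) g=1 f=7, (3,2) g=3 f=9, (4,2) g=4 f=9, (5,1) g=4 f=7]; closed=[(2,0), (3,0), (3,1), (4,1)]

step 1: expand (4,1) (f=7, h=4) → closed; open now [(1,0) g=1 f=7, (2,1) g=1 f=7, (3,2) g=3 f=9, (4,2) g=4 f=9, (5,1) g=4 f=7]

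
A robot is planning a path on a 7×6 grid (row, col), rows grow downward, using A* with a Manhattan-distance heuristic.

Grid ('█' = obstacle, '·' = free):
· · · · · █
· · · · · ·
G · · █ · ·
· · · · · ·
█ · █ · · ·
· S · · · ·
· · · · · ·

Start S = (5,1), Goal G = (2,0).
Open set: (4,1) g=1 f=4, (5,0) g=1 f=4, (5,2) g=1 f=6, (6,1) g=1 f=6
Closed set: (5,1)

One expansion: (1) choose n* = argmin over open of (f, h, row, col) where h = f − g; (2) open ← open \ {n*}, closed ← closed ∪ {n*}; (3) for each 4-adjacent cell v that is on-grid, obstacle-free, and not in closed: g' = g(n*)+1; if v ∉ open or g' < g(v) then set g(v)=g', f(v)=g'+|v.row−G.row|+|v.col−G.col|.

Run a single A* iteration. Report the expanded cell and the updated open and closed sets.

step 1: expand (4,1) (f=4, h=3) → closed; open now [(3,1) g=2 f=4, (5,0) g=1 f=4, (5,2) g=1 f=6, (6,1) g=1 f=6]

expanded=(4,1); open=[(3,1) g=2 f=4, (5,0) g=1 f=4, (5,2) g=1 f=6, (6,1) g=1 f=6]; closed=[(4,1), (5,1)]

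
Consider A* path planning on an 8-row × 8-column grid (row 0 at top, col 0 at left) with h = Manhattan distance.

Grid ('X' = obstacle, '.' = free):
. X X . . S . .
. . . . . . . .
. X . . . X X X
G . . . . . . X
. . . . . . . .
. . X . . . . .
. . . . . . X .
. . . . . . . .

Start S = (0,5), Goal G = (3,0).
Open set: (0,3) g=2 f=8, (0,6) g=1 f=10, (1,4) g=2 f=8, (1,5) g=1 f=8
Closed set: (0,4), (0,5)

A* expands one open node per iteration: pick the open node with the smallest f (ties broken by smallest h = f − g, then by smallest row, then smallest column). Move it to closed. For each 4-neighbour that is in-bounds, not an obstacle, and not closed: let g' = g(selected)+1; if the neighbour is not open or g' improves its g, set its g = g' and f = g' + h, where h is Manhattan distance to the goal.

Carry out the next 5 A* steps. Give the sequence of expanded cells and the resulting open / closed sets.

step 1: expand (0,3) (f=8, h=6) → closed; open now [(0,6) g=1 f=10, (1,3) g=3 f=8, (1,4) g=2 f=8, (1,5) g=1 f=8]
step 2: expand (1,3) (f=8, h=5) → closed; open now [(0,6) g=1 f=10, (1,2) g=4 f=8, (1,4) g=2 f=8, (1,5) g=1 f=8, (2,3) g=4 f=8]
step 3: expand (1,2) (f=8, h=4) → closed; open now [(0,6) g=1 f=10, (1,1) g=5 f=8, (1,4) g=2 f=8, (1,5) g=1 f=8, (2,2) g=5 f=8, (2,3) g=4 f=8]
step 4: expand (1,1) (f=8, h=3) → closed; open now [(0,6) g=1 f=10, (1,0) g=6 f=8, (1,4) g=2 f=8, (1,5) g=1 f=8, (2,2) g=5 f=8, (2,3) g=4 f=8]
step 5: expand (1,0) (f=8, h=2) → closed; open now [(0,0) g=7 f=10, (0,6) g=1 f=10, (1,4) g=2 f=8, (1,5) g=1 f=8, (2,0) g=7 f=8, (2,2) g=5 f=8, (2,3) g=4 f=8]

order=[(0,3) → (1,3) → (1,2) → (1,1) → (1,0)]; open=[(0,0) g=7 f=10, (0,6) g=1 f=10, (1,4) g=2 f=8, (1,5) g=1 f=8, (2,0) g=7 f=8, (2,2) g=5 f=8, (2,3) g=4 f=8]; closed=[(0,3), (0,4), (0,5), (1,0), (1,1), (1,2), (1,3)]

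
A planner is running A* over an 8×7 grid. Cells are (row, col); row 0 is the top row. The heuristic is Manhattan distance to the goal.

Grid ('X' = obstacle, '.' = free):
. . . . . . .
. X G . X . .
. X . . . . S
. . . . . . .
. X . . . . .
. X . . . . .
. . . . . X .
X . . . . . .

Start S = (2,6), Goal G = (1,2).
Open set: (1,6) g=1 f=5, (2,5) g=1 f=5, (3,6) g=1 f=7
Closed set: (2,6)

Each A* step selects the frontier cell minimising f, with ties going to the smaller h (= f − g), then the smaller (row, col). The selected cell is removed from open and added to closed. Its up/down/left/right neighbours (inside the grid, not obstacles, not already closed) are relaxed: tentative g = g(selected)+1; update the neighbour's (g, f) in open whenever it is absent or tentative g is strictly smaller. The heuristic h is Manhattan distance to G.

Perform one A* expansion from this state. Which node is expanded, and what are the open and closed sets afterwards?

step 1: expand (1,6) (f=5, h=4) → closed; open now [(0,6) g=2 f=7, (1,5) g=2 f=5, (2,5) g=1 f=5, (3,6) g=1 f=7]

expanded=(1,6); open=[(0,6) g=2 f=7, (1,5) g=2 f=5, (2,5) g=1 f=5, (3,6) g=1 f=7]; closed=[(1,6), (2,6)]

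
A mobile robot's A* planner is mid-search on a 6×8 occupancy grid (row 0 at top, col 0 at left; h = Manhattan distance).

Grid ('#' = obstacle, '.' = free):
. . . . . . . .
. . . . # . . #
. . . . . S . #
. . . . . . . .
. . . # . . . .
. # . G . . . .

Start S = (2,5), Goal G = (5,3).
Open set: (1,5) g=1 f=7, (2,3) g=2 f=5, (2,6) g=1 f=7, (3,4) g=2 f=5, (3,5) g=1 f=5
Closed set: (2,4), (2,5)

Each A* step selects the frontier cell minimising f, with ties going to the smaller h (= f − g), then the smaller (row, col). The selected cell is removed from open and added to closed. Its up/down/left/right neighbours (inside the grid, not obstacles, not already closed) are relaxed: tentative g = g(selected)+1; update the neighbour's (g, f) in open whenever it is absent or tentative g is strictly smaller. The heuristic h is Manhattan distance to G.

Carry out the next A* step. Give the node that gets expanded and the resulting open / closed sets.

step 1: expand (2,3) (f=5, h=3) → closed; open now [(1,3) g=3 f=7, (1,5) g=1 f=7, (2,2) g=3 f=7, (2,6) g=1 f=7, (3,3) g=3 f=5, (3,4) g=2 f=5, (3,5) g=1 f=5]

expanded=(2,3); open=[(1,3) g=3 f=7, (1,5) g=1 f=7, (2,2) g=3 f=7, (2,6) g=1 f=7, (3,3) g=3 f=5, (3,4) g=2 f=5, (3,5) g=1 f=5]; closed=[(2,3), (2,4), (2,5)]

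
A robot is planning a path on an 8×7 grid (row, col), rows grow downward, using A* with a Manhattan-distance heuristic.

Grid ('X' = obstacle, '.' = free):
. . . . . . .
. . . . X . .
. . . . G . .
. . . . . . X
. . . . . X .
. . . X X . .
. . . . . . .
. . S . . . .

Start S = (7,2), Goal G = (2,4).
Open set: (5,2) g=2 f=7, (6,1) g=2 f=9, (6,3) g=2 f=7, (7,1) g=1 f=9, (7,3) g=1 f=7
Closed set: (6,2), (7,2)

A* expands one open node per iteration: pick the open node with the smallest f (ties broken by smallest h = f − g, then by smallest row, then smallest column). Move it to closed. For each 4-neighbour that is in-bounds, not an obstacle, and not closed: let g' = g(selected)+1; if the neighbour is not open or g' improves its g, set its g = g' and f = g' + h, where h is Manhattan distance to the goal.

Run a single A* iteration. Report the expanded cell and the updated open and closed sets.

step 1: expand (5,2) (f=7, h=5) → closed; open now [(4,2) g=3 f=7, (5,1) g=3 f=9, (6,1) g=2 f=9, (6,3) g=2 f=7, (7,1) g=1 f=9, (7,3) g=1 f=7]

expanded=(5,2); open=[(4,2) g=3 f=7, (5,1) g=3 f=9, (6,1) g=2 f=9, (6,3) g=2 f=7, (7,1) g=1 f=9, (7,3) g=1 f=7]; closed=[(5,2), (6,2), (7,2)]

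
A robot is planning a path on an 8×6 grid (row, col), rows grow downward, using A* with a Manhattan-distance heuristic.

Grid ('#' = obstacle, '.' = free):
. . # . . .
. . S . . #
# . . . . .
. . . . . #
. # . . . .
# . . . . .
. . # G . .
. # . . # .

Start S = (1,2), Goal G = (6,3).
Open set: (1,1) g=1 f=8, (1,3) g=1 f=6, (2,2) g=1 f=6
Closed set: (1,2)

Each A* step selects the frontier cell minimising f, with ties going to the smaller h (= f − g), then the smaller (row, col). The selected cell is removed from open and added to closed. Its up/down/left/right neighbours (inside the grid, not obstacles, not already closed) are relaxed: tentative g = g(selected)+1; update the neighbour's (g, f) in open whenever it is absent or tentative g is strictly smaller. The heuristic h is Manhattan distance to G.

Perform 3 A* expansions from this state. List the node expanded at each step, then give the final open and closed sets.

order=[(1,3) → (2,3) → (3,3)]; open=[(0,3) g=2 f=8, (1,1) g=1 f=8, (1,4) g=2 f=8, (2,2) g=1 f=6, (2,4) g=3 f=8, (3,2) g=4 f=8, (3,4) g=4 f=8, (4,3) g=4 f=6]; closed=[(1,2), (1,3), (2,3), (3,3)]

step 1: expand (1,3) (f=6, h=5) → closed; open now [(0,3) g=2 f=8, (1,1) g=1 f=8, (1,4) g=2 f=8, (2,2) g=1 f=6, (2,3) g=2 f=6]
step 2: expand (2,3) (f=6, h=4) → closed; open now [(0,3) g=2 f=8, (1,1) g=1 f=8, (1,4) g=2 f=8, (2,2) g=1 f=6, (2,4) g=3 f=8, (3,3) g=3 f=6]
step 3: expand (3,3) (f=6, h=3) → closed; open now [(0,3) g=2 f=8, (1,1) g=1 f=8, (1,4) g=2 f=8, (2,2) g=1 f=6, (2,4) g=3 f=8, (3,2) g=4 f=8, (3,4) g=4 f=8, (4,3) g=4 f=6]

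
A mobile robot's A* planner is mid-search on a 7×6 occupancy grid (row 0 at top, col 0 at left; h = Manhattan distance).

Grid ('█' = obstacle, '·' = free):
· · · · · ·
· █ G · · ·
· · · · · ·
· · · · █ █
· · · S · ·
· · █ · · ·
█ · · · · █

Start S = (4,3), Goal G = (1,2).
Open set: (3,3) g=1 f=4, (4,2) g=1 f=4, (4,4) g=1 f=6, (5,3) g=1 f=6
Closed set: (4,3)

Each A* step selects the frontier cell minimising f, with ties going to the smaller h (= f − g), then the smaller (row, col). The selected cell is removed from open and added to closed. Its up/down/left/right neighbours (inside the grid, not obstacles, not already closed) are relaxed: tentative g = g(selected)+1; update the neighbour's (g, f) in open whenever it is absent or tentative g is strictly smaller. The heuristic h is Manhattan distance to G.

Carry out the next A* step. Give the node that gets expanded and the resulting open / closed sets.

step 1: expand (3,3) (f=4, h=3) → closed; open now [(2,3) g=2 f=4, (3,2) g=2 f=4, (4,2) g=1 f=4, (4,4) g=1 f=6, (5,3) g=1 f=6]

expanded=(3,3); open=[(2,3) g=2 f=4, (3,2) g=2 f=4, (4,2) g=1 f=4, (4,4) g=1 f=6, (5,3) g=1 f=6]; closed=[(3,3), (4,3)]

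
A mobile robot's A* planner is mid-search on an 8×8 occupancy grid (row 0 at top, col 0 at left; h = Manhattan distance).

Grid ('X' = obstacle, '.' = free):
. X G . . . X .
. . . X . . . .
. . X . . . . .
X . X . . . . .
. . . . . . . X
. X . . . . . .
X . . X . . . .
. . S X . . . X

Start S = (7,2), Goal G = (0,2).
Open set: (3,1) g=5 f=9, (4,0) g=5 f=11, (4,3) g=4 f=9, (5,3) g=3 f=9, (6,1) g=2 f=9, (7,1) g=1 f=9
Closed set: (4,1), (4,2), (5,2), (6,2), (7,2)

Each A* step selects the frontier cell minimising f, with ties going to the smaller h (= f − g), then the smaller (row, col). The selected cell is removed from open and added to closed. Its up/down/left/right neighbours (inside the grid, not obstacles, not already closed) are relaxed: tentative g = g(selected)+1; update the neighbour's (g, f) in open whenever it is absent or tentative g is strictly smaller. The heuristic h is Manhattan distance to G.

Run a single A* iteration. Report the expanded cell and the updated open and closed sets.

expanded=(3,1); open=[(2,1) g=6 f=9, (4,0) g=5 f=11, (4,3) g=4 f=9, (5,3) g=3 f=9, (6,1) g=2 f=9, (7,1) g=1 f=9]; closed=[(3,1), (4,1), (4,2), (5,2), (6,2), (7,2)]

step 1: expand (3,1) (f=9, h=4) → closed; open now [(2,1) g=6 f=9, (4,0) g=5 f=11, (4,3) g=4 f=9, (5,3) g=3 f=9, (6,1) g=2 f=9, (7,1) g=1 f=9]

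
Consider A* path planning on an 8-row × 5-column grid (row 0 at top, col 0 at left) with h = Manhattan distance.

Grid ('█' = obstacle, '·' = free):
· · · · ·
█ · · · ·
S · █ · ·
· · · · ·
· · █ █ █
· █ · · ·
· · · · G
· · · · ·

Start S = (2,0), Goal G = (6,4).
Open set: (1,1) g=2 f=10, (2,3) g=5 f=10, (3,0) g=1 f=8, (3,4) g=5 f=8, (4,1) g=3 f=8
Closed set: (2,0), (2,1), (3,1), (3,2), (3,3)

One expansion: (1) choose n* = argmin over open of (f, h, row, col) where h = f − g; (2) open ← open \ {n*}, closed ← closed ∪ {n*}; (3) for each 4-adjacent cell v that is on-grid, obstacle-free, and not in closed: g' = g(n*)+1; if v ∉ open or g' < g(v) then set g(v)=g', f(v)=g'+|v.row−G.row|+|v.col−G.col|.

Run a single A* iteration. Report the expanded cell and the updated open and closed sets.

expanded=(3,4); open=[(1,1) g=2 f=10, (2,3) g=5 f=10, (2,4) g=6 f=10, (3,0) g=1 f=8, (4,1) g=3 f=8]; closed=[(2,0), (2,1), (3,1), (3,2), (3,3), (3,4)]

step 1: expand (3,4) (f=8, h=3) → closed; open now [(1,1) g=2 f=10, (2,3) g=5 f=10, (2,4) g=6 f=10, (3,0) g=1 f=8, (4,1) g=3 f=8]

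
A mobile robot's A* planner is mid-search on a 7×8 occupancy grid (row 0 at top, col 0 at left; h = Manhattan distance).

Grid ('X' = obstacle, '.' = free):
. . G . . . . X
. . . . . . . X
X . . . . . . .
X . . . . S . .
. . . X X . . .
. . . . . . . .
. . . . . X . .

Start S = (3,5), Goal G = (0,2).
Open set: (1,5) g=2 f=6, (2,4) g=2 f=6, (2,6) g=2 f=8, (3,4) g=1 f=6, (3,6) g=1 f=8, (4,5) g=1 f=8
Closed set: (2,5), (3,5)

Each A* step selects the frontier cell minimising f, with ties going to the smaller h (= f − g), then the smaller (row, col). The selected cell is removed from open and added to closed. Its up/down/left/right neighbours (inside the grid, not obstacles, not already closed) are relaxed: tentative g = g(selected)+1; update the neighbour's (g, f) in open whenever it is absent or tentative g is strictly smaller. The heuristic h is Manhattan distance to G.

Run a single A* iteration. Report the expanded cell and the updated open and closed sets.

step 1: expand (1,5) (f=6, h=4) → closed; open now [(0,5) g=3 f=6, (1,4) g=3 f=6, (1,6) g=3 f=8, (2,4) g=2 f=6, (2,6) g=2 f=8, (3,4) g=1 f=6, (3,6) g=1 f=8, (4,5) g=1 f=8]

expanded=(1,5); open=[(0,5) g=3 f=6, (1,4) g=3 f=6, (1,6) g=3 f=8, (2,4) g=2 f=6, (2,6) g=2 f=8, (3,4) g=1 f=6, (3,6) g=1 f=8, (4,5) g=1 f=8]; closed=[(1,5), (2,5), (3,5)]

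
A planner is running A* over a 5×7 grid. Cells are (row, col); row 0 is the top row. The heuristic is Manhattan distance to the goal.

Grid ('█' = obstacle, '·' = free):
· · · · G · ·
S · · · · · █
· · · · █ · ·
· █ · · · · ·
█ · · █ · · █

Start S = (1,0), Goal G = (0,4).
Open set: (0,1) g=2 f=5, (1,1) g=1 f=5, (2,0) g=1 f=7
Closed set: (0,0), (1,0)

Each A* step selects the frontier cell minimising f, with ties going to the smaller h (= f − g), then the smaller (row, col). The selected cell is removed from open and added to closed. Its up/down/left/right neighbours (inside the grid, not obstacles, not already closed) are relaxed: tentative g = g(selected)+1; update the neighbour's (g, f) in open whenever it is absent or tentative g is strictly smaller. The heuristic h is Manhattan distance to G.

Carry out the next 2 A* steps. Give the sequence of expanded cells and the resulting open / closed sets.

order=[(0,1) → (0,2)]; open=[(0,3) g=4 f=5, (1,1) g=1 f=5, (1,2) g=4 f=7, (2,0) g=1 f=7]; closed=[(0,0), (0,1), (0,2), (1,0)]

step 1: expand (0,1) (f=5, h=3) → closed; open now [(0,2) g=3 f=5, (1,1) g=1 f=5, (2,0) g=1 f=7]
step 2: expand (0,2) (f=5, h=2) → closed; open now [(0,3) g=4 f=5, (1,1) g=1 f=5, (1,2) g=4 f=7, (2,0) g=1 f=7]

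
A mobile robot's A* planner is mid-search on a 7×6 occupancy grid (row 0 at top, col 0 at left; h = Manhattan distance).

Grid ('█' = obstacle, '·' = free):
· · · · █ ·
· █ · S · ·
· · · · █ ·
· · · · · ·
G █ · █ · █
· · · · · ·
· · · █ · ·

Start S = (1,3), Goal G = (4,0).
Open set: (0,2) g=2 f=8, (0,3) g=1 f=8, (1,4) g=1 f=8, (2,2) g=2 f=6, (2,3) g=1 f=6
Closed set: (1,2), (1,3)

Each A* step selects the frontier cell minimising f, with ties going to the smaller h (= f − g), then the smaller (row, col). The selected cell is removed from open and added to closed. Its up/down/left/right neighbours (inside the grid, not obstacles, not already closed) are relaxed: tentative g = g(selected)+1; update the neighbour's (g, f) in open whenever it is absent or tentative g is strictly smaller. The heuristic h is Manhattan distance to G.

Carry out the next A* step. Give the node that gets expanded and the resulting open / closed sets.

step 1: expand (2,2) (f=6, h=4) → closed; open now [(0,2) g=2 f=8, (0,3) g=1 f=8, (1,4) g=1 f=8, (2,1) g=3 f=6, (2,3) g=1 f=6, (3,2) g=3 f=6]

expanded=(2,2); open=[(0,2) g=2 f=8, (0,3) g=1 f=8, (1,4) g=1 f=8, (2,1) g=3 f=6, (2,3) g=1 f=6, (3,2) g=3 f=6]; closed=[(1,2), (1,3), (2,2)]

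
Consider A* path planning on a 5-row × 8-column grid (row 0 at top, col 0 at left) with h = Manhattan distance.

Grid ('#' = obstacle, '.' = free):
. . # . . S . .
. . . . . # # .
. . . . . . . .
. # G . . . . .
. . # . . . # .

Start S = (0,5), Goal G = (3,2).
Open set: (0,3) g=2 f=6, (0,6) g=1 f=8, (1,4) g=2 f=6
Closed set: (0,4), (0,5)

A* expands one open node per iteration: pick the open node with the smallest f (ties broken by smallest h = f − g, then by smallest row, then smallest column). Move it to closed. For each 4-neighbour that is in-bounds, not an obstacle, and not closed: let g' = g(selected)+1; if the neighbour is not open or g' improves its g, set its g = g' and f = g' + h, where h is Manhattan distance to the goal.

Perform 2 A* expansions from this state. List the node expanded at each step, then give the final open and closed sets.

step 1: expand (0,3) (f=6, h=4) → closed; open now [(0,6) g=1 f=8, (1,3) g=3 f=6, (1,4) g=2 f=6]
step 2: expand (1,3) (f=6, h=3) → closed; open now [(0,6) g=1 f=8, (1,2) g=4 f=6, (1,4) g=2 f=6, (2,3) g=4 f=6]

order=[(0,3) → (1,3)]; open=[(0,6) g=1 f=8, (1,2) g=4 f=6, (1,4) g=2 f=6, (2,3) g=4 f=6]; closed=[(0,3), (0,4), (0,5), (1,3)]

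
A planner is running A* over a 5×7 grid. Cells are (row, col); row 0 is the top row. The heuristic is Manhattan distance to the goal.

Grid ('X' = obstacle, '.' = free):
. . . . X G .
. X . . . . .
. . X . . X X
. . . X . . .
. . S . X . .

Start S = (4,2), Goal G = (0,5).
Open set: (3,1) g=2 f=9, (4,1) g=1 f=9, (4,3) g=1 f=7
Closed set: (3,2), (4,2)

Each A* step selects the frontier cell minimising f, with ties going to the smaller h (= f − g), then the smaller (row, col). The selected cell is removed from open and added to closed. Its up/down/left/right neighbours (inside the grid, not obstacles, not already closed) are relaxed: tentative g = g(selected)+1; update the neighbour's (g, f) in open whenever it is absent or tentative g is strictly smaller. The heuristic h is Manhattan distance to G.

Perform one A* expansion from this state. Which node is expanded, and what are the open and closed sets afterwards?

step 1: expand (4,3) (f=7, h=6) → closed; open now [(3,1) g=2 f=9, (4,1) g=1 f=9]

expanded=(4,3); open=[(3,1) g=2 f=9, (4,1) g=1 f=9]; closed=[(3,2), (4,2), (4,3)]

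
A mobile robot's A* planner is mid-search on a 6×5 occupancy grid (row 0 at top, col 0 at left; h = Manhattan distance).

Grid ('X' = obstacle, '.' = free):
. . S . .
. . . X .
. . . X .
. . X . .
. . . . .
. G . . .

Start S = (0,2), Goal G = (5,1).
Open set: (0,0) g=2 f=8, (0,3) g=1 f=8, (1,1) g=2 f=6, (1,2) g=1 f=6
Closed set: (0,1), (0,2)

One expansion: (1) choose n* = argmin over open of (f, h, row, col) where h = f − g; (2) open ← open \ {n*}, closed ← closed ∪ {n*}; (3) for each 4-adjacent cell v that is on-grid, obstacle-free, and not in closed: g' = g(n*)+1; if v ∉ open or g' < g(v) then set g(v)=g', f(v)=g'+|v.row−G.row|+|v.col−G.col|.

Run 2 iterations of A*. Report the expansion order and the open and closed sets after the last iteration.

step 1: expand (1,1) (f=6, h=4) → closed; open now [(0,0) g=2 f=8, (0,3) g=1 f=8, (1,0) g=3 f=8, (1,2) g=1 f=6, (2,1) g=3 f=6]
step 2: expand (2,1) (f=6, h=3) → closed; open now [(0,0) g=2 f=8, (0,3) g=1 f=8, (1,0) g=3 f=8, (1,2) g=1 f=6, (2,0) g=4 f=8, (2,2) g=4 f=8, (3,1) g=4 f=6]

order=[(1,1) → (2,1)]; open=[(0,0) g=2 f=8, (0,3) g=1 f=8, (1,0) g=3 f=8, (1,2) g=1 f=6, (2,0) g=4 f=8, (2,2) g=4 f=8, (3,1) g=4 f=6]; closed=[(0,1), (0,2), (1,1), (2,1)]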